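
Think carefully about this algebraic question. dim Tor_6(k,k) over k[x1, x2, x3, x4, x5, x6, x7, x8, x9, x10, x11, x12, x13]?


Koszul: C(n,i)=C(13,6)=1716


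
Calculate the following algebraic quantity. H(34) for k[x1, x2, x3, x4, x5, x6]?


C(d+n-1,n-1)=C(39,5)=575757


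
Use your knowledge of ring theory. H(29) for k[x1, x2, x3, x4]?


C(d+n-1,n-1)=C(32,3)=4960


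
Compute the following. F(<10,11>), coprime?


gcd(10,11)=1 => F=ab-a-b=10*11-10-11=110-21=89


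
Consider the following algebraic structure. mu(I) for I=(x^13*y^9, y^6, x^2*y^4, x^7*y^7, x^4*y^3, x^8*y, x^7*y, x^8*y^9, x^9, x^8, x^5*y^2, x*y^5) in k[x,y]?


Remove redundant (divisible by others).
x^8*y^9 redundant.
x^9 redundant.
x^13*y^9 redundant.
x^7*y^7 redundant.
x^8*y redundant.
Min: x^8, x^7*y, x^5*y^2, x^4*y^3, x^2*y^4, x*y^5, y^6
Count=7


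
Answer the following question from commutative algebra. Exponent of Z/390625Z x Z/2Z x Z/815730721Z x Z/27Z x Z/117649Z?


Exponent = lcm of the cyclic orders; pairwise coprime => product.
5^8*2^1*13^8*3^3*7^6=390625*2*815730721*27*117649=2024365153955533593750


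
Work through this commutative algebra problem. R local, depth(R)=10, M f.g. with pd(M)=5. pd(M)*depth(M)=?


pd+depth=10
depth=10-5=5
pd*depth=5*5=25


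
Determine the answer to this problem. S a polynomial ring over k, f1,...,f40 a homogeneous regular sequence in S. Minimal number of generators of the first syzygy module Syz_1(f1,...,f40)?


Regular sequence => Koszul complex is the minimal free resolution.
Syz_1 minimally generated by Koszul relations f_i*e_j - f_j*e_i (i<j): mu(Syz_1) = beta_2 = C(m,2) = m(m-1)/2
m=40
40*39/2 = 780


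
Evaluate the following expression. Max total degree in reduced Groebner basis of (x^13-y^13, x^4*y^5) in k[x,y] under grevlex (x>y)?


LT(f1)=x^13, LT(f2)=x^4y^5, lcm=x^13y^5
S(f1,f2) = y^5*f1 - x^9*f2 = -y^18
Reduced GB = {f1, f2, y^18}; degrees 13, 9, 18
Max = 18


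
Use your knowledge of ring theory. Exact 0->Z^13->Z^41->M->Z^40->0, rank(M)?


Alt sum=0:
(-1)^0*13 + (-1)^1*41 + (-1)^2*? + (-1)^3*40=0
rank(M)=68


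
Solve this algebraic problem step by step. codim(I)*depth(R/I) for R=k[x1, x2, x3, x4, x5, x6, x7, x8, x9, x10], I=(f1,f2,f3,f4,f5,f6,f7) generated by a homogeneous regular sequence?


codim=7, depth=dim(R/I)=10-7=3
Product=7*3=21


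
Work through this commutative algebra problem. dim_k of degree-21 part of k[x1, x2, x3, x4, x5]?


C(d+n-1,n-1)=C(25,4)=12650


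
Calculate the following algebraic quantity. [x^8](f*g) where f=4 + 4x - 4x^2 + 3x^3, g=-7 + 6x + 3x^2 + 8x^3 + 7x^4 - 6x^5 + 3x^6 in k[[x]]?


[x^8] = sum a_i*b_j, i+j=8
  -4*3=-12
  3*-6=-18
Sum=-30


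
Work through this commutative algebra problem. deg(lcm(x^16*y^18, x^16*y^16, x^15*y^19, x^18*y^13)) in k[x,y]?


lcm = componentwise max:
x: max(16,16,15,18)=18
y: max(18,16,19,13)=19
Total=18+19=37


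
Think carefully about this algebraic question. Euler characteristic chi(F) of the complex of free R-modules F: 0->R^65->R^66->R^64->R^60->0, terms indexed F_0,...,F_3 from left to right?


chi = sum (-1)^i * rank:
(-1)^0*65=65
(-1)^1*66=-66
(-1)^2*64=64
(-1)^3*60=-60
chi=3


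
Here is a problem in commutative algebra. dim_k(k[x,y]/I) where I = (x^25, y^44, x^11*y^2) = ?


k[x,y]/I, I = (x^25, y^44, x^11*y^2)
Rect: 25x44=1100. Corner: (25-11)x(44-2)=588.
dim = 1100-588 = 512


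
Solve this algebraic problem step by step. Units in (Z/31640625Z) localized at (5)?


Local ring = Z/390625Z.
phi(390625) = 5^7*(5-1) = 312500


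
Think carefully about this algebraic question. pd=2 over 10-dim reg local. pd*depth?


pd+depth=10
depth=10-2=8
pd*depth=2*8=16


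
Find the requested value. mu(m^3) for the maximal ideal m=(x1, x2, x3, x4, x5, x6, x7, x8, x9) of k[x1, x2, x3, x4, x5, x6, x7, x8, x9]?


Graded Nakayama: mu(m^d) = dim_k (m^d/m^(d+1)) = #degree-3 monomials in 9 vars
C(n+d-1,d)=C(11,3)=165


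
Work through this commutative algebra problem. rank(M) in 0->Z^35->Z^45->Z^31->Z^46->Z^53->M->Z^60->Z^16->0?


Alt sum=0:
(-1)^0*35 + (-1)^1*45 + (-1)^2*31 + (-1)^3*46 + (-1)^4*53 + (-1)^5*? + (-1)^6*60 + (-1)^7*16=0
rank(M)=72


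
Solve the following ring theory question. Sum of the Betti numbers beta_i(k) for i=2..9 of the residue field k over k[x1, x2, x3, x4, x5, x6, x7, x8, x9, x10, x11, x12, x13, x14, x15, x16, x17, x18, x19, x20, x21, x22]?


Koszul resolution: beta_i(k)=C(n,i), n=22
C(22,2)=231, C(22,3)=1540, C(22,4)=7315, C(22,5)=26334, C(22,6)=74613, C(22,7)=170544, C(22,8)=319770, C(22,9)=497420
Sum=1097767


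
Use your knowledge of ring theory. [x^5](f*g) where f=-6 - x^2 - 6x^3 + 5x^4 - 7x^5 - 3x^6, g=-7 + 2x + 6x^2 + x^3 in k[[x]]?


[x^5] = sum a_i*b_j, i+j=5
  -1*1=-1
  -6*6=-36
  5*2=10
  -7*-7=49
Sum=22


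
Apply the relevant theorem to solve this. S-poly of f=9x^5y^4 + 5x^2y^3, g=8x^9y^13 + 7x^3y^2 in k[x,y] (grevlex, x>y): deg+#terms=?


LT(f)=9x^5y^4, LT(g)=8x^9y^13
lcm(LM)=x^9y^13
S(f,g) (scaled by 72 to clear denominators) = 8x^4y^9*f - 9*g = 40x^6y^12 - 63x^3y^2
2 terms, deg 18.
18+2=20


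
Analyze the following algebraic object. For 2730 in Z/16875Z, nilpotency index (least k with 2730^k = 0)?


2730^k mod 16875:
k=1: 2730
k=2: 11025
k=3: 10125
k=4: 0
First zero at k = 4


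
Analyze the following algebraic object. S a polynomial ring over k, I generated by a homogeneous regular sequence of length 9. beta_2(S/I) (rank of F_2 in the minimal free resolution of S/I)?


Regular sequence => Koszul complex is the minimal free resolution.
Syz_1 minimally generated by Koszul relations f_i*e_j - f_j*e_i (i<j): mu(Syz_1) = beta_2 = C(m,2) = m(m-1)/2
m=9
9*8/2 = 36


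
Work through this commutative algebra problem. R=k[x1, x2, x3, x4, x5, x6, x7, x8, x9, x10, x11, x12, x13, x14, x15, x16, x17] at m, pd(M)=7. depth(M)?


pd+depth=depth(R)=17
depth=17-7=10


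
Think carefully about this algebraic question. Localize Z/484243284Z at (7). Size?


7-primary part: 484243284=7^9*12
Size=7^9=40353607


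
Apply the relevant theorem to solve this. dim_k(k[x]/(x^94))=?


Basis: 1,x,...,x^93
dim=94


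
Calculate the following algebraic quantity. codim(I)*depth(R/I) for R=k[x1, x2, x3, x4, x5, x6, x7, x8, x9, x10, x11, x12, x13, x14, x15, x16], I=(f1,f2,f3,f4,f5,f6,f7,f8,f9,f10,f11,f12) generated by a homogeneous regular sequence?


codim=12, depth=dim(R/I)=16-12=4
Product=12*4=48


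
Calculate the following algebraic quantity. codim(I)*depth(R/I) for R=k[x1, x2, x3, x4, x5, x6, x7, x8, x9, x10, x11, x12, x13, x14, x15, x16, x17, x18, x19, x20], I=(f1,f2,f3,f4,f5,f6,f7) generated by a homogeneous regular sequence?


codim=7, depth=dim(R/I)=20-7=13
Product=7*13=91


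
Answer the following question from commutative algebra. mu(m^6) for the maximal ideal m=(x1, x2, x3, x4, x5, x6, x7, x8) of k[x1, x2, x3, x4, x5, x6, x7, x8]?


Graded Nakayama: mu(m^d) = dim_k (m^d/m^(d+1)) = #degree-6 monomials in 8 vars
C(n+d-1,d)=C(13,6)=1716


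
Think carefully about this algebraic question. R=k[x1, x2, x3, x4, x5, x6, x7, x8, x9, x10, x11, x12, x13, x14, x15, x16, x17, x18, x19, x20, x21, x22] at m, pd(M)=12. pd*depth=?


pd+depth=22
depth=22-12=10
pd*depth=12*10=120


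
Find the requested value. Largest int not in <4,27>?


gcd(4,27)=1 => F=ab-a-b=4*27-4-27=108-31=77


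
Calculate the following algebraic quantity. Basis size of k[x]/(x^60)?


Basis: 1,x,...,x^59
dim=60


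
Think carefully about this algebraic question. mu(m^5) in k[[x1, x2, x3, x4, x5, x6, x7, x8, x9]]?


C(n+d-1,d)=C(13,5)=1287


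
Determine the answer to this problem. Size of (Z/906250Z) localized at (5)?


5-primary part: 906250=5^6*58
Size=5^6=15625


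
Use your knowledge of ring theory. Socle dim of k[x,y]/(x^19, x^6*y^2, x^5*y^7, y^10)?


Socle = ann(m) = span of standard monomials u with x*u, y*u in I (staircase corners).
Minimal generators: x^19, x^6*y^2, x^5*y^7, y^10
Corners: x^4y^9, x^5y^6, x^18y
Socle dim=3


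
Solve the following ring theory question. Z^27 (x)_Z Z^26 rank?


rank(M(x)N) = rank(M)*rank(N)
27*26 = 702


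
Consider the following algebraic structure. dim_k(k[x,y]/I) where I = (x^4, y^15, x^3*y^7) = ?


k[x,y]/I, I = (x^4, y^15, x^3*y^7)
Rect: 4x15=60. Corner: (4-3)x(15-7)=8.
dim = 60-8 = 52


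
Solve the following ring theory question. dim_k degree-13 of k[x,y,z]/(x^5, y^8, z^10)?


Need i<5, j<8, k<10 with i+j+k=13.
For each i, j ranges over max(0,13-i-9)..min(7,13-i):
  i=0: j in [4,7] -> 4
  i=1: j in [3,7] -> 5
  i=2: j in [2,7] -> 6
  i=3: j in [1,7] -> 7
  i=4: j in [0,7] -> 8
H(13) = 4+5+6+7+8 = 30


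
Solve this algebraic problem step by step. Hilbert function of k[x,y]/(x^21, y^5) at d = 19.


k[x,y], I = (x^21, y^5), d = 19
Need i < 21 and d-i < 5.
Range: 15 <= i <= 19.
H(19) = 5


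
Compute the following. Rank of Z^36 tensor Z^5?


rank(M(x)N) = rank(M)*rank(N)
36*5 = 180


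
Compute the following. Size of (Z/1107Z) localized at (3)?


3-primary part: 1107=3^3*41
Size=3^3=27


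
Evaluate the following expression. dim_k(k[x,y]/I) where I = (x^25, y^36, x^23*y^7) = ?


k[x,y]/I, I = (x^25, y^36, x^23*y^7)
Rect: 25x36=900. Corner: (25-23)x(36-7)=58.
dim = 900-58 = 842


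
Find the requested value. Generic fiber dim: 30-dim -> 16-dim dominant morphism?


dim(fiber)=dim(X)-dim(Y)=30-16=14


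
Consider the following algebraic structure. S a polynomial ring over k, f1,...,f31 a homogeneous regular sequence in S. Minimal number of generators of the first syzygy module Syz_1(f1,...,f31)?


Regular sequence => Koszul complex is the minimal free resolution.
Syz_1 minimally generated by Koszul relations f_i*e_j - f_j*e_i (i<j): mu(Syz_1) = beta_2 = C(m,2) = m(m-1)/2
m=31
31*30/2 = 465


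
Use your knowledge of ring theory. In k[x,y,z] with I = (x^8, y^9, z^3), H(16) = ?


Need i<8, j<9, k<3 with i+j+k=16.
For each i, j ranges over max(0,16-i-2)..min(8,16-i):
  i=0: j in [14,8] -> 0
  i=1: j in [13,8] -> 0
  i=2: j in [12,8] -> 0
  i=3: j in [11,8] -> 0
  i=4: j in [10,8] -> 0
  i=5: j in [9,8] -> 0
  i=6: j in [8,8] -> 1
  i=7: j in [7,8] -> 2
H(16) = 0+0+0+0+0+0+1+2 = 3


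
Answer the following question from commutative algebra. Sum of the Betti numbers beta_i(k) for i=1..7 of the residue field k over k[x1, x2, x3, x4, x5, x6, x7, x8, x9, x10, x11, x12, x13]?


Koszul resolution: beta_i(k)=C(n,i), n=13
C(13,1)=13, C(13,2)=78, C(13,3)=286, C(13,4)=715, C(13,5)=1287, C(13,6)=1716, C(13,7)=1716
Sum=5811


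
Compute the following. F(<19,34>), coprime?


gcd(19,34)=1 => F=ab-a-b=19*34-19-34=646-53=593


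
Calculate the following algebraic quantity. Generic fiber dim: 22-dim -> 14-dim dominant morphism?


dim(fiber)=dim(X)-dim(Y)=22-14=8


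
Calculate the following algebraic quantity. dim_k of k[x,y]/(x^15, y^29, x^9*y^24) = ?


k[x,y]/I, I = (x^15, y^29, x^9*y^24)
Rect: 15x29=435. Corner: (15-9)x(29-24)=30.
dim = 435-30 = 405


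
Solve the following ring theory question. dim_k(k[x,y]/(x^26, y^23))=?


Basis: x^i*y^j, i<26, j<23
26*23=598


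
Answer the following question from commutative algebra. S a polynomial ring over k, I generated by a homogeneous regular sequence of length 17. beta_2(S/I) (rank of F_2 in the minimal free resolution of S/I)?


Regular sequence => Koszul complex is the minimal free resolution.
Syz_1 minimally generated by Koszul relations f_i*e_j - f_j*e_i (i<j): mu(Syz_1) = beta_2 = C(m,2) = m(m-1)/2
m=17
17*16/2 = 136


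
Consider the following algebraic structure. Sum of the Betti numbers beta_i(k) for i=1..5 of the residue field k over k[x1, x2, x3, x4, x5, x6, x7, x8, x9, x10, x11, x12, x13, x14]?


Koszul resolution: beta_i(k)=C(n,i), n=14
C(14,1)=14, C(14,2)=91, C(14,3)=364, C(14,4)=1001, C(14,5)=2002
Sum=3472


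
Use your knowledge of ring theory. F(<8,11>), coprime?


gcd(8,11)=1 => F=ab-a-b=8*11-8-11=88-19=69


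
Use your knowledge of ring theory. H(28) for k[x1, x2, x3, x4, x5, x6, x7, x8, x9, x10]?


C(d+n-1,n-1)=C(37,9)=124403620


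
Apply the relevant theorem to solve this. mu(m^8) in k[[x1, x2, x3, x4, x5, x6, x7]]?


C(n+d-1,d)=C(14,8)=3003


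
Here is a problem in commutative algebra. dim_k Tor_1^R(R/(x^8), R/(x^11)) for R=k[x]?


Tor_1(R/I,R/J)=(I cap J)/IJ=(x^11)/(x^19)
dim=19-11=min(8,11)=8


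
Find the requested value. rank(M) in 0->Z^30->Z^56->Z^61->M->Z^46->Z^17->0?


Alt sum=0:
(-1)^0*30 + (-1)^1*56 + (-1)^2*61 + (-1)^3*? + (-1)^4*46 + (-1)^5*17=0
rank(M)=64


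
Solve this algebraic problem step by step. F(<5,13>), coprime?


gcd(5,13)=1 => F=ab-a-b=5*13-5-13=65-18=47


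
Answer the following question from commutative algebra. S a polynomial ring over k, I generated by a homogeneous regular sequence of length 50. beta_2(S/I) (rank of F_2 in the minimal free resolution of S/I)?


Regular sequence => Koszul complex is the minimal free resolution.
Syz_1 minimally generated by Koszul relations f_i*e_j - f_j*e_i (i<j): mu(Syz_1) = beta_2 = C(m,2) = m(m-1)/2
m=50
50*49/2 = 1225


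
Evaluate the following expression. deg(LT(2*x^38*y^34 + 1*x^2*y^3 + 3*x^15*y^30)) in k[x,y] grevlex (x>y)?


LT: 2*x^38*y^34
deg_x=38, deg_y=34
Total=38+34=72


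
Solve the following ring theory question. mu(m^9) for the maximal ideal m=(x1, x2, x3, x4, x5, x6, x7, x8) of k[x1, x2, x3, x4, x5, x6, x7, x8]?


Graded Nakayama: mu(m^d) = dim_k (m^d/m^(d+1)) = #degree-9 monomials in 8 vars
C(n+d-1,d)=C(16,9)=11440


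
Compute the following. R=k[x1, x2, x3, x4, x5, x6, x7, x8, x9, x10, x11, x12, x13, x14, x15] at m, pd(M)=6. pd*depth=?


pd+depth=15
depth=15-6=9
pd*depth=6*9=54


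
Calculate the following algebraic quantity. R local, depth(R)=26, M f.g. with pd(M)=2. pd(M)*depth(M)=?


pd+depth=26
depth=26-2=24
pd*depth=2*24=48


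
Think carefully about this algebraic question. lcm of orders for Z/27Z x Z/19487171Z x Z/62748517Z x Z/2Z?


Exponent = lcm of the cyclic orders; pairwise coprime => product.
3^3*11^7*13^7*2^1=27*19487171*62748517*2=66030718361871978


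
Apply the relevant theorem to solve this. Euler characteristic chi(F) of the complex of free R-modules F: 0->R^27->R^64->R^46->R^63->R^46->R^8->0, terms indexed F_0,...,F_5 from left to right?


chi = sum (-1)^i * rank:
(-1)^0*27=27
(-1)^1*64=-64
(-1)^2*46=46
(-1)^3*63=-63
(-1)^4*46=46
(-1)^5*8=-8
chi=-16


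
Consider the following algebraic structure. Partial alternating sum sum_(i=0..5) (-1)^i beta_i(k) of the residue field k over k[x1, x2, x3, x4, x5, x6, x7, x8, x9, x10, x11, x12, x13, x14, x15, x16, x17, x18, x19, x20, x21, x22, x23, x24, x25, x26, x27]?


Koszul resolution: beta_i(k)=C(n,i), n=27
sum_(i=0..p) (-1)^i C(n,i) = (-1)^p C(n-1,p)
(-1)^5*C(26,5) = (-1)^5*65780 = -65780


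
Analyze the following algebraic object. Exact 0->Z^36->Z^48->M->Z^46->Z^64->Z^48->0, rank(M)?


Alt sum=0:
(-1)^0*36 + (-1)^1*48 + (-1)^2*? + (-1)^3*46 + (-1)^4*64 + (-1)^5*48=0
rank(M)=42


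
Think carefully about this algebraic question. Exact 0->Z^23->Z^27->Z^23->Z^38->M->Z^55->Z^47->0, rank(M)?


Alt sum=0:
(-1)^0*23 + (-1)^1*27 + (-1)^2*23 + (-1)^3*38 + (-1)^4*? + (-1)^5*55 + (-1)^6*47=0
rank(M)=27


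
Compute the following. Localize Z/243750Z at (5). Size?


5-primary part: 243750=5^5*78
Size=5^5=3125


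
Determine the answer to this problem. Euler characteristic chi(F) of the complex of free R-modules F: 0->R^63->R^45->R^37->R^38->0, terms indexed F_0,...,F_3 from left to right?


chi = sum (-1)^i * rank:
(-1)^0*63=63
(-1)^1*45=-45
(-1)^2*37=37
(-1)^3*38=-38
chi=17


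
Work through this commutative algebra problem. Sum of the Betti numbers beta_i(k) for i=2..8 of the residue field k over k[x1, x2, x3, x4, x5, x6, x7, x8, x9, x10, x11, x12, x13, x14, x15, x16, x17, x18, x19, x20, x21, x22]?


Koszul resolution: beta_i(k)=C(n,i), n=22
C(22,2)=231, C(22,3)=1540, C(22,4)=7315, C(22,5)=26334, C(22,6)=74613, C(22,7)=170544, C(22,8)=319770
Sum=600347


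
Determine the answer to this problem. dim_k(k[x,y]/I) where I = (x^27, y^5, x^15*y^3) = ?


k[x,y]/I, I = (x^27, y^5, x^15*y^3)
Rect: 27x5=135. Corner: (27-15)x(5-3)=24.
dim = 135-24 = 111


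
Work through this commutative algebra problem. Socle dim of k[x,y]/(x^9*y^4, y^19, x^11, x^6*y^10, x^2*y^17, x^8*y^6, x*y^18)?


Socle = ann(m) = span of standard monomials u with x*u, y*u in I (staircase corners).
Minimal generators: x^11, x^9*y^4, x^8*y^6, x^6*y^10, x^2*y^17, x*y^18, y^19
Corners: y^18, xy^17, x^5y^16, x^7y^9, x^8y^5, x^10y^3
Socle dim=6


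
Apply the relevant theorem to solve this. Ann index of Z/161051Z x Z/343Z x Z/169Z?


Exponent = lcm of the cyclic orders; pairwise coprime => product.
11^5*7^3*13^2=161051*343*169=9335643317


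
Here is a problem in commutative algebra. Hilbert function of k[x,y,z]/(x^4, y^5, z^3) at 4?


Need i<4, j<5, k<3 with i+j+k=4.
For each i, j ranges over max(0,4-i-2)..min(4,4-i):
  i=0: j in [2,4] -> 3
  i=1: j in [1,3] -> 3
  i=2: j in [0,2] -> 3
  i=3: j in [0,1] -> 2
H(4) = 3+3+3+2 = 11


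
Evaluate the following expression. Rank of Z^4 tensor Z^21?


rank(M(x)N) = rank(M)*rank(N)
4*21 = 84


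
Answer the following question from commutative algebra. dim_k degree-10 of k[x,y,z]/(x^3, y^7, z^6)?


Need i<3, j<7, k<6 with i+j+k=10.
For each i, j ranges over max(0,10-i-5)..min(6,10-i):
  i=0: j in [5,6] -> 2
  i=1: j in [4,6] -> 3
  i=2: j in [3,6] -> 4
H(10) = 2+3+4 = 9


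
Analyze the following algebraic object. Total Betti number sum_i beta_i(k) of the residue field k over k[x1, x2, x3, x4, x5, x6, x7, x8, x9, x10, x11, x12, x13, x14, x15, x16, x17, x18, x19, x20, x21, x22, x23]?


Koszul resolution: beta_i(k)=C(n,i), n=23
sum_i C(23,i) = 2^23 = 8388608


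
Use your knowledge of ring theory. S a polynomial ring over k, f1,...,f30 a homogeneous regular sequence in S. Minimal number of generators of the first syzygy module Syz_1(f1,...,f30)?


Regular sequence => Koszul complex is the minimal free resolution.
Syz_1 minimally generated by Koszul relations f_i*e_j - f_j*e_i (i<j): mu(Syz_1) = beta_2 = C(m,2) = m(m-1)/2
m=30
30*29/2 = 435


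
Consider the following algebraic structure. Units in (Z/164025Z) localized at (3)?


Local ring = Z/6561Z.
phi(6561) = 3^7*(3-1) = 4374


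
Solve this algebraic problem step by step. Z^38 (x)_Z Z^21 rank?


rank(M(x)N) = rank(M)*rank(N)
38*21 = 798


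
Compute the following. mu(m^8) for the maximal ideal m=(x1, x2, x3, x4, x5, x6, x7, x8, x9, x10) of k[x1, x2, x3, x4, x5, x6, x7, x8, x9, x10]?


Graded Nakayama: mu(m^d) = dim_k (m^d/m^(d+1)) = #degree-8 monomials in 10 vars
C(n+d-1,d)=C(17,8)=24310


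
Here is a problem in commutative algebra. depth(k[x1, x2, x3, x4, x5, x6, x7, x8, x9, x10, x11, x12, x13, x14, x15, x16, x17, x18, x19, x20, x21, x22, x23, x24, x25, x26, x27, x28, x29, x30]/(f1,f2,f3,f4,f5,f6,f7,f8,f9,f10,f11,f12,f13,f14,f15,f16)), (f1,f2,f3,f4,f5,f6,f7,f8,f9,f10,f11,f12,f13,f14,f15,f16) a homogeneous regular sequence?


depth(R)=30
depth(R/I)=30-16=14


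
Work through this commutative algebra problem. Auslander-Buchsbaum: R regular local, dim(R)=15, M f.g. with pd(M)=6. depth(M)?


pd+depth=depth(R)=15
depth=15-6=9


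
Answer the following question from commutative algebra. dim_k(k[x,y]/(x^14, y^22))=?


Basis: x^i*y^j, i<14, j<22
14*22=308


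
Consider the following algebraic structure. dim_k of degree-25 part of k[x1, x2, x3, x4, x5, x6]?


C(d+n-1,n-1)=C(30,5)=142506


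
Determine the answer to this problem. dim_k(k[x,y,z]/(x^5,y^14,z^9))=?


Basis: x^iy^jz^k, i<5,j<14,k<9
5*14*9=630


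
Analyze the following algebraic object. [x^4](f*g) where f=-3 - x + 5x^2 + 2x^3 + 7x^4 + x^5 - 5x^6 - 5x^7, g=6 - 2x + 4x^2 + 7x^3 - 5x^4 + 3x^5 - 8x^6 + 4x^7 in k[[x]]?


[x^4] = sum a_i*b_j, i+j=4
  -3*-5=15
  -1*7=-7
  5*4=20
  2*-2=-4
  7*6=42
Sum=66


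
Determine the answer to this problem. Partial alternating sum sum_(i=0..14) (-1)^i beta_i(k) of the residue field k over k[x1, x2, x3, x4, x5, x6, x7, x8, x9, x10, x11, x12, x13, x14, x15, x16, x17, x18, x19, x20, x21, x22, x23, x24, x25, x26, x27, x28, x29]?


Koszul resolution: beta_i(k)=C(n,i), n=29
sum_(i=0..p) (-1)^i C(n,i) = (-1)^p C(n-1,p)
(-1)^14*C(28,14) = (-1)^14*40116600 = 40116600


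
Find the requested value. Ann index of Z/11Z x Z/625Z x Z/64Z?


Exponent = lcm of the cyclic orders; pairwise coprime => product.
11^1*5^4*2^6=11*625*64=440000


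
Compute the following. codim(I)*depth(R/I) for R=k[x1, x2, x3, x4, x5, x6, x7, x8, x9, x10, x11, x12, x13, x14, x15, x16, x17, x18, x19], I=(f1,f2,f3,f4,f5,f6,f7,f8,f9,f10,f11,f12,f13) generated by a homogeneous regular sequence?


codim=13, depth=dim(R/I)=19-13=6
Product=13*6=78


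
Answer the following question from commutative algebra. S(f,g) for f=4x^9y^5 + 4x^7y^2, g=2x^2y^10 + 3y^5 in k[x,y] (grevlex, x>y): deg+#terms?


LT(f)=4x^9y^5, LT(g)=2x^2y^10
lcm(LM)=x^9y^10
S(f,g) (scaled by 8 to clear denominators) = 2y^5*f - 4x^7*g = 8x^7y^7 - 12x^7y^5
2 terms, deg 14.
14+2=16


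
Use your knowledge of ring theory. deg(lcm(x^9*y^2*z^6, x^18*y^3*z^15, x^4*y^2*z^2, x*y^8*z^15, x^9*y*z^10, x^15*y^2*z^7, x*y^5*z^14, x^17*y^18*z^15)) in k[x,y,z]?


lcm = componentwise max:
x: max(9,18,4,1,9,15,1,17)=18
y: max(2,3,2,8,1,2,5,18)=18
z: max(6,15,2,15,10,7,14,15)=15
Total=18+18+15=51


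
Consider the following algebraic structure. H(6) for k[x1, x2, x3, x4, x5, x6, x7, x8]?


C(d+n-1,n-1)=C(13,7)=1716


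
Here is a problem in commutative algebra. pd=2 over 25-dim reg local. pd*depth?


pd+depth=25
depth=25-2=23
pd*depth=2*23=46


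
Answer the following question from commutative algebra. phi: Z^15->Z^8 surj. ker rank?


rank(ker) = 15-8 = 7


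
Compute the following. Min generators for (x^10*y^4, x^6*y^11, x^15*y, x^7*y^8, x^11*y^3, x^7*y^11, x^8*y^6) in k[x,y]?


Remove redundant (divisible by others).
x^7*y^11 redundant.
Min: x^15*y, x^11*y^3, x^10*y^4, x^8*y^6, x^7*y^8, x^6*y^11
Count=6


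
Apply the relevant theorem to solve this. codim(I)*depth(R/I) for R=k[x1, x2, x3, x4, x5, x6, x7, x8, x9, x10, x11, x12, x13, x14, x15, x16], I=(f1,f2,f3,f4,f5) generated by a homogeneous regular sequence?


codim=5, depth=dim(R/I)=16-5=11
Product=5*11=55


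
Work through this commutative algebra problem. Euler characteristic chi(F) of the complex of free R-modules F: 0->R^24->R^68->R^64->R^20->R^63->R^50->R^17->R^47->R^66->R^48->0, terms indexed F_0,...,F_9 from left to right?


chi = sum (-1)^i * rank:
(-1)^0*24=24
(-1)^1*68=-68
(-1)^2*64=64
(-1)^3*20=-20
(-1)^4*63=63
(-1)^5*50=-50
(-1)^6*17=17
(-1)^7*47=-47
(-1)^8*66=66
(-1)^9*48=-48
chi=1


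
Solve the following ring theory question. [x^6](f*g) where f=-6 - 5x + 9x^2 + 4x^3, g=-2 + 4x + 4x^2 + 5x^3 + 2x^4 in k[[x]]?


[x^6] = sum a_i*b_j, i+j=6
  9*2=18
  4*5=20
Sum=38


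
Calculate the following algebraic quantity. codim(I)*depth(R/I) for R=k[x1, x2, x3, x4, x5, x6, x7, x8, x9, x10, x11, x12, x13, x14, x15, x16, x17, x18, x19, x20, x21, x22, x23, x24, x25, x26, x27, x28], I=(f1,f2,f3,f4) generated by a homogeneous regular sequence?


codim=4, depth=dim(R/I)=28-4=24
Product=4*24=96


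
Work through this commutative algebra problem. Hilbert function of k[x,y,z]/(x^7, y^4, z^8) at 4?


Need i<7, j<4, k<8 with i+j+k=4.
For each i, j ranges over max(0,4-i-7)..min(3,4-i):
  i=0: j in [0,3] -> 4
  i=1: j in [0,3] -> 4
  i=2: j in [0,2] -> 3
  i=3: j in [0,1] -> 2
  i=4: j in [0,0] -> 1
H(4) = 4+4+3+2+1 = 14


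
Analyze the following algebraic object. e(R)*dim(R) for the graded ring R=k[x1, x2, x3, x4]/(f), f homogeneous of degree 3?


e(R)=deg(f)=3, dim(R)=4-1=3
e*dim=3*3=9


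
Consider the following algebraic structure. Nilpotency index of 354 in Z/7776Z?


354^k mod 7776:
k=1: 354
k=2: 900
k=3: 7560
k=4: 1296
k=5: 0
First zero at k = 5


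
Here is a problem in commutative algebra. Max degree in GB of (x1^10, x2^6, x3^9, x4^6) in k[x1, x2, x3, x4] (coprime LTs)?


Pure powers, coprime LTs => already GB.
Degrees: 10, 6, 9, 6
Max=10


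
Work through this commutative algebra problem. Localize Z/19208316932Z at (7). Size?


7-primary part: 19208316932=7^10*68
Size=7^10=282475249


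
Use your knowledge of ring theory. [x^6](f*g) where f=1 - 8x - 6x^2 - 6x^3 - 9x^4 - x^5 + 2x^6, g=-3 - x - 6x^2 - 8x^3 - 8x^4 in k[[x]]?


[x^6] = sum a_i*b_j, i+j=6
  -6*-8=48
  -6*-8=48
  -9*-6=54
  -1*-1=1
  2*-3=-6
Sum=145


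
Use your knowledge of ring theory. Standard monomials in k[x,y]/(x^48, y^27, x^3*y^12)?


k[x,y]/I, I = (x^48, y^27, x^3*y^12)
Rect: 48x27=1296. Corner: (48-3)x(27-12)=675.
dim = 1296-675 = 621


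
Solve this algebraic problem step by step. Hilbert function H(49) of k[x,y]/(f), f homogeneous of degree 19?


H(t)=d for t>=d-1.
d=19, t=49
H(49)=19


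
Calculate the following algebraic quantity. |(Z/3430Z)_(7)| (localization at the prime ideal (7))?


7-primary part: 3430=7^3*10
Size=7^3=343


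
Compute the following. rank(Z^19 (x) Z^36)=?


rank(M(x)N) = rank(M)*rank(N)
19*36 = 684


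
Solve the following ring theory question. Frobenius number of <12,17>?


gcd(12,17)=1 => F=ab-a-b=12*17-12-17=204-29=175


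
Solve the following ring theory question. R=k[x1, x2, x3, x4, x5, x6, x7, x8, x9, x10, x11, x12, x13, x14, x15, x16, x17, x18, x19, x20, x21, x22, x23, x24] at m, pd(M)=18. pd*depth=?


pd+depth=24
depth=24-18=6
pd*depth=18*6=108


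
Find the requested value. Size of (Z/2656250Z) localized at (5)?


5-primary part: 2656250=5^7*34
Size=5^7=78125


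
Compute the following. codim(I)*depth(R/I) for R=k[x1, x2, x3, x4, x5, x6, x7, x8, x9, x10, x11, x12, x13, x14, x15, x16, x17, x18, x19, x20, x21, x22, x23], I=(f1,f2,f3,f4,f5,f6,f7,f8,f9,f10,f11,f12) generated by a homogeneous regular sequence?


codim=12, depth=dim(R/I)=23-12=11
Product=12*11=132


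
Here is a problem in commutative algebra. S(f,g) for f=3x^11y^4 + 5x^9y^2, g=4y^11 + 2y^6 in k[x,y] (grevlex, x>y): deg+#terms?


LT(f)=3x^11y^4, LT(g)=4y^11
lcm(LM)=x^11y^11
S(f,g) (scaled by 12 to clear denominators) = 4y^7*f - 3x^11*g = 20x^9y^9 - 6x^11y^6
2 terms, deg 18.
18+2=20


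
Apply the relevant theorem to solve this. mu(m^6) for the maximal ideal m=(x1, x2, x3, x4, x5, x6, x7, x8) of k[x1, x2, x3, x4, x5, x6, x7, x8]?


Graded Nakayama: mu(m^d) = dim_k (m^d/m^(d+1)) = #degree-6 monomials in 8 vars
C(n+d-1,d)=C(13,6)=1716


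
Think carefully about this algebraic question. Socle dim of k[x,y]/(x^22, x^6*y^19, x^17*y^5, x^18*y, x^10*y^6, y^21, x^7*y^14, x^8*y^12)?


Socle = ann(m) = span of standard monomials u with x*u, y*u in I (staircase corners).
Minimal generators: x^22, x^18*y, x^17*y^5, x^10*y^6, x^8*y^12, x^7*y^14, x^6*y^19, y^21
Corners: x^5y^20, x^6y^18, x^7y^13, x^9y^11, x^16y^5, x^17y^4, x^21
Socle dim=7


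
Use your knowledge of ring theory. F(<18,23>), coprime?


gcd(18,23)=1 => F=ab-a-b=18*23-18-23=414-41=373


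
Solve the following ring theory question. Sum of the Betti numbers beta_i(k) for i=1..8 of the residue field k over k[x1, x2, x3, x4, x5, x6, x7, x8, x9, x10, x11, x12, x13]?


Koszul resolution: beta_i(k)=C(n,i), n=13
C(13,1)=13, C(13,2)=78, C(13,3)=286, C(13,4)=715, C(13,5)=1287, C(13,6)=1716, C(13,7)=1716, C(13,8)=1287
Sum=7098


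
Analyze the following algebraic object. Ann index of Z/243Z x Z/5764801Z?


Exponent = lcm of the cyclic orders; pairwise coprime => product.
3^5*7^8=243*5764801=1400846643


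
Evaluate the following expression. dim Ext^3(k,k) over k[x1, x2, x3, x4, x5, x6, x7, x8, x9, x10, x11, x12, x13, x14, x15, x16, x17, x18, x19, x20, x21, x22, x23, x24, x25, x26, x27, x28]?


C(n,i)=C(28,3)=3276


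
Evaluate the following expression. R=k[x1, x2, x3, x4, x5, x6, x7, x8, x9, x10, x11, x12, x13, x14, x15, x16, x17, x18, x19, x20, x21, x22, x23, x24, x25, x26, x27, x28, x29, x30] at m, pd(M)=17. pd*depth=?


pd+depth=30
depth=30-17=13
pd*depth=17*13=221


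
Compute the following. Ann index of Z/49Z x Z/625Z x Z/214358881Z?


Exponent = lcm of the cyclic orders; pairwise coprime => product.
7^2*5^4*11^8=49*625*214358881=6564740730625


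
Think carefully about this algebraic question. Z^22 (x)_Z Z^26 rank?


rank(M(x)N) = rank(M)*rank(N)
22*26 = 572


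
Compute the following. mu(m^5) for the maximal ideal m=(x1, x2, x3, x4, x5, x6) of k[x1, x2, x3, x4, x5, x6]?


Graded Nakayama: mu(m^d) = dim_k (m^d/m^(d+1)) = #degree-5 monomials in 6 vars
C(n+d-1,d)=C(10,5)=252


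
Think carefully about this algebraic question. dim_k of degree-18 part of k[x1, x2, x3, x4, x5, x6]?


C(d+n-1,n-1)=C(23,5)=33649


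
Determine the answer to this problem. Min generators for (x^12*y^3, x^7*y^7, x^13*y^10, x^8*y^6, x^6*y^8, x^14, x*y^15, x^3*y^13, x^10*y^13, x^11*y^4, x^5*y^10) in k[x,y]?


Remove redundant (divisible by others).
x^10*y^13 redundant.
x^13*y^10 redundant.
Min: x^14, x^12*y^3, x^11*y^4, x^8*y^6, x^7*y^7, x^6*y^8, x^5*y^10, x^3*y^13, x*y^15
Count=9


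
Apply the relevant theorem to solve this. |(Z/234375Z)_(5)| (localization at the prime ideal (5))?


5-primary part: 234375=5^7*3
Size=5^7=78125


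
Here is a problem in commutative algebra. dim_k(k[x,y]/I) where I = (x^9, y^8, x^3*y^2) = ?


k[x,y]/I, I = (x^9, y^8, x^3*y^2)
Rect: 9x8=72. Corner: (9-3)x(8-2)=36.
dim = 72-36 = 36


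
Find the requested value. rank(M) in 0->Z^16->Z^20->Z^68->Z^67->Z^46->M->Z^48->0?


Alt sum=0:
(-1)^0*16 + (-1)^1*20 + (-1)^2*68 + (-1)^3*67 + (-1)^4*46 + (-1)^5*? + (-1)^6*48=0
rank(M)=91


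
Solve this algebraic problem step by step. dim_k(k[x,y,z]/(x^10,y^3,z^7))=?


Basis: x^iy^jz^k, i<10,j<3,k<7
10*3*7=210


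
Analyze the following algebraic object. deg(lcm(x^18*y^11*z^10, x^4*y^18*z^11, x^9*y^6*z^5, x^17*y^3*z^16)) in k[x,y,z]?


lcm = componentwise max:
x: max(18,4,9,17)=18
y: max(11,18,6,3)=18
z: max(10,11,5,16)=16
Total=18+18+16=52


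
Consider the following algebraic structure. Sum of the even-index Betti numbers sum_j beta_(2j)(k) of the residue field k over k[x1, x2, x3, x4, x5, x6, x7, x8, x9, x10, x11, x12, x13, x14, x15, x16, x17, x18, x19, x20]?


Koszul resolution: beta_i(k)=C(n,i), n=20
sum_even C(20,i) = 2^(n-1) = 2^19 = 524288


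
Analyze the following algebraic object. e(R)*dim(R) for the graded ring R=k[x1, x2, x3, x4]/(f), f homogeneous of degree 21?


e(R)=deg(f)=21, dim(R)=4-1=3
e*dim=21*3=63


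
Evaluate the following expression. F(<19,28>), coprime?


gcd(19,28)=1 => F=ab-a-b=19*28-19-28=532-47=485


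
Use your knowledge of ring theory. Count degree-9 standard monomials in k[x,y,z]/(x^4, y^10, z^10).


Need i<4, j<10, k<10 with i+j+k=9.
For each i, j ranges over max(0,9-i-9)..min(9,9-i):
  i=0: j in [0,9] -> 10
  i=1: j in [0,8] -> 9
  i=2: j in [0,7] -> 8
  i=3: j in [0,6] -> 7
H(9) = 10+9+8+7 = 34


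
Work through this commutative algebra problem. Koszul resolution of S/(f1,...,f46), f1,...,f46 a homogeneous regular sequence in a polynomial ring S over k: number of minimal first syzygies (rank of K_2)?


Regular sequence => Koszul complex is the minimal free resolution.
Syz_1 minimally generated by Koszul relations f_i*e_j - f_j*e_i (i<j): mu(Syz_1) = beta_2 = C(m,2) = m(m-1)/2
m=46
46*45/2 = 1035


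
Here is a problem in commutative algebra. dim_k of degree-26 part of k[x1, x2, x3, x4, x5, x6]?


C(d+n-1,n-1)=C(31,5)=169911


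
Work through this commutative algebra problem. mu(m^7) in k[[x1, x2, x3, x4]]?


C(n+d-1,d)=C(10,7)=120


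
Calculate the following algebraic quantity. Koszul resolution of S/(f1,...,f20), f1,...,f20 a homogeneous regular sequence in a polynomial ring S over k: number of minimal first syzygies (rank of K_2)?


Regular sequence => Koszul complex is the minimal free resolution.
Syz_1 minimally generated by Koszul relations f_i*e_j - f_j*e_i (i<j): mu(Syz_1) = beta_2 = C(m,2) = m(m-1)/2
m=20
20*19/2 = 190


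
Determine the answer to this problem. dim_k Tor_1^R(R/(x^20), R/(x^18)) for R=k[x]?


Tor_1(R/I,R/J)=(I cap J)/IJ=(x^20)/(x^38)
dim=38-20=min(20,18)=18


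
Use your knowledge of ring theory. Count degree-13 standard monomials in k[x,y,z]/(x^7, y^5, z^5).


Need i<7, j<5, k<5 with i+j+k=13.
For each i, j ranges over max(0,13-i-4)..min(4,13-i):
  i=0: j in [9,4] -> 0
  i=1: j in [8,4] -> 0
  i=2: j in [7,4] -> 0
  i=3: j in [6,4] -> 0
  i=4: j in [5,4] -> 0
  i=5: j in [4,4] -> 1
  i=6: j in [3,4] -> 2
H(13) = 0+0+0+0+0+1+2 = 3


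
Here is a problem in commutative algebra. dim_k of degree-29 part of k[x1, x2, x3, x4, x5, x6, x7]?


C(d+n-1,n-1)=C(35,6)=1623160


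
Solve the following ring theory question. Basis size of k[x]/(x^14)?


Basis: 1,x,...,x^13
dim=14


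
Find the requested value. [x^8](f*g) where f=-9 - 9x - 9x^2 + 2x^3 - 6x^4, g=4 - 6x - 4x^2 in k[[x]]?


[x^8] = sum a_i*b_j, i+j=8
Sum=0


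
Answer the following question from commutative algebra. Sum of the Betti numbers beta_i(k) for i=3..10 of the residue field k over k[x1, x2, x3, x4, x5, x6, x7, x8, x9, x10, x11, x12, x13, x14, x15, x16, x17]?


Koszul resolution: beta_i(k)=C(n,i), n=17
C(17,3)=680, C(17,4)=2380, C(17,5)=6188, C(17,6)=12376, C(17,7)=19448, C(17,8)=24310, C(17,9)=24310, C(17,10)=19448
Sum=109140


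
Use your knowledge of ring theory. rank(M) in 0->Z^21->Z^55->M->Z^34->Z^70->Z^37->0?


Alt sum=0:
(-1)^0*21 + (-1)^1*55 + (-1)^2*? + (-1)^3*34 + (-1)^4*70 + (-1)^5*37=0
rank(M)=35


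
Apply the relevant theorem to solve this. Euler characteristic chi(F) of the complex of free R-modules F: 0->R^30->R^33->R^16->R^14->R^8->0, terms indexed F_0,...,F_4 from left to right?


chi = sum (-1)^i * rank:
(-1)^0*30=30
(-1)^1*33=-33
(-1)^2*16=16
(-1)^3*14=-14
(-1)^4*8=8
chi=7


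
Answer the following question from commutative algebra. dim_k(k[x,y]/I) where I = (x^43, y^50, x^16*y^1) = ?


k[x,y]/I, I = (x^43, y^50, x^16*y^1)
Rect: 43x50=2150. Corner: (43-16)x(50-1)=1323.
dim = 2150-1323 = 827


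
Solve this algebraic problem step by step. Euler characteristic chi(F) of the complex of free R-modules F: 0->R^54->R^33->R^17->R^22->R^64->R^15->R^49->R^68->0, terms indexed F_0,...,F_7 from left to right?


chi = sum (-1)^i * rank:
(-1)^0*54=54
(-1)^1*33=-33
(-1)^2*17=17
(-1)^3*22=-22
(-1)^4*64=64
(-1)^5*15=-15
(-1)^6*49=49
(-1)^7*68=-68
chi=46


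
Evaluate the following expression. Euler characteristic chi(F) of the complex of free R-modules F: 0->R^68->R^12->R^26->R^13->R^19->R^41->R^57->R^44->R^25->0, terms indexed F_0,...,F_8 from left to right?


chi = sum (-1)^i * rank:
(-1)^0*68=68
(-1)^1*12=-12
(-1)^2*26=26
(-1)^3*13=-13
(-1)^4*19=19
(-1)^5*41=-41
(-1)^6*57=57
(-1)^7*44=-44
(-1)^8*25=25
chi=85


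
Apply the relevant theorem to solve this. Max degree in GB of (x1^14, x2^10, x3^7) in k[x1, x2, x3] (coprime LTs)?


Pure powers, coprime LTs => already GB.
Degrees: 14, 10, 7
Max=14


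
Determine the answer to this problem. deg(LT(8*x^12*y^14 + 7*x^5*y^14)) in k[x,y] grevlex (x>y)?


LT: 8*x^12*y^14
deg_x=12, deg_y=14
Total=12+14=26


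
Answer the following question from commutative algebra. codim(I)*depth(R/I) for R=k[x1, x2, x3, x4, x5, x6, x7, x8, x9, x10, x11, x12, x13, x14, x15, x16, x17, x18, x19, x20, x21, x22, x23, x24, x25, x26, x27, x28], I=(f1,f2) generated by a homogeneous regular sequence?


codim=2, depth=dim(R/I)=28-2=26
Product=2*26=52


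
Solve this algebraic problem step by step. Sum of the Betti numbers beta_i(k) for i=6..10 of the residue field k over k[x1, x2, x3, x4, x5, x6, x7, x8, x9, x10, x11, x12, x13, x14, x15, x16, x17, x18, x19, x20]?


Koszul resolution: beta_i(k)=C(n,i), n=20
C(20,6)=38760, C(20,7)=77520, C(20,8)=125970, C(20,9)=167960, C(20,10)=184756
Sum=594966


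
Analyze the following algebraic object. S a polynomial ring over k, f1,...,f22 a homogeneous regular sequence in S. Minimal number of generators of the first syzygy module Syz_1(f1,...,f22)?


Regular sequence => Koszul complex is the minimal free resolution.
Syz_1 minimally generated by Koszul relations f_i*e_j - f_j*e_i (i<j): mu(Syz_1) = beta_2 = C(m,2) = m(m-1)/2
m=22
22*21/2 = 231


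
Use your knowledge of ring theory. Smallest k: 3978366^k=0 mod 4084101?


3978366^k mod 4084101:
k=1: 3978366
k=2: 1705788
k=3: 574182
k=4: 3111696
k=5: 0
First zero at k = 5


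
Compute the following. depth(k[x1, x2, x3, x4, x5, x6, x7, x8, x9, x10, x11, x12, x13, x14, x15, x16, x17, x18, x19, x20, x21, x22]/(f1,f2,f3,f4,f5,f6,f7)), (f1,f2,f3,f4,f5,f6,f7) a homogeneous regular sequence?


depth(R)=22
depth(R/I)=22-7=15


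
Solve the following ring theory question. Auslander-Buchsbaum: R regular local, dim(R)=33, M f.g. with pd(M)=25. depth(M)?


pd+depth=depth(R)=33
depth=33-25=8


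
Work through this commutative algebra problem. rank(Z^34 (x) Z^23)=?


rank(M(x)N) = rank(M)*rank(N)
34*23 = 782


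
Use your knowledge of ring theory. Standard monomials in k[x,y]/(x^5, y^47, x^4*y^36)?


k[x,y]/I, I = (x^5, y^47, x^4*y^36)
Rect: 5x47=235. Corner: (5-4)x(47-36)=11.
dim = 235-11 = 224


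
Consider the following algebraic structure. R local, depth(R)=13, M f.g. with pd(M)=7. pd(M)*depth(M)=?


pd+depth=13
depth=13-7=6
pd*depth=7*6=42


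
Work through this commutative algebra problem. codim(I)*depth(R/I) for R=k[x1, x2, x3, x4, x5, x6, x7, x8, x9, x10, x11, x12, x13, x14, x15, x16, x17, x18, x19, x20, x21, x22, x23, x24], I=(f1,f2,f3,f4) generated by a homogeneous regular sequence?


codim=4, depth=dim(R/I)=24-4=20
Product=4*20=80


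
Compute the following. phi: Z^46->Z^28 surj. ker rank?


rank(ker) = 46-28 = 18


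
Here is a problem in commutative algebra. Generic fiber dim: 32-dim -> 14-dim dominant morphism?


dim(fiber)=dim(X)-dim(Y)=32-14=18


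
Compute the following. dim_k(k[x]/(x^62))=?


Basis: 1,x,...,x^61
dim=62


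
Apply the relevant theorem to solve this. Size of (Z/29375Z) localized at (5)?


5-primary part: 29375=5^4*47
Size=5^4=625


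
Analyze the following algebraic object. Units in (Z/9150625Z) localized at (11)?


Local ring = Z/14641Z.
phi(14641) = 11^3*(11-1) = 13310


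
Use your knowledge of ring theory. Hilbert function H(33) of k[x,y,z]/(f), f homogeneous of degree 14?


C(35,2)-C(21,2)=595-210=385


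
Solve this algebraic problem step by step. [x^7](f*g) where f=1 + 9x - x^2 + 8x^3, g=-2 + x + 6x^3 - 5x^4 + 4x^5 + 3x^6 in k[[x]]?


[x^7] = sum a_i*b_j, i+j=7
  9*3=27
  -1*4=-4
  8*-5=-40
Sum=-17


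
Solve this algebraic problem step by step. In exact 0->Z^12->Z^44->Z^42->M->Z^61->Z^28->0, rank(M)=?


Alt sum=0:
(-1)^0*12 + (-1)^1*44 + (-1)^2*42 + (-1)^3*? + (-1)^4*61 + (-1)^5*28=0
rank(M)=43


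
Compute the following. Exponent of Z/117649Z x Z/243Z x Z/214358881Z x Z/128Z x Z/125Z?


Exponent = lcm of the cyclic orders; pairwise coprime => product.
7^6*3^5*11^8*2^7*5^3=117649*243*214358881*128*125=98051891868109872000


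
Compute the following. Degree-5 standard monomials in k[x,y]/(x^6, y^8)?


k[x,y], I = (x^6, y^8), d = 5
Need i < 6 and d-i < 8.
Range: 0 <= i <= 5.
H(5) = 6


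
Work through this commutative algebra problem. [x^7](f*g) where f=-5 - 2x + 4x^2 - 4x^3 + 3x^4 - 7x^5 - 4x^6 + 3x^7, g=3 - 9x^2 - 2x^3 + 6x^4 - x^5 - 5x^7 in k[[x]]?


[x^7] = sum a_i*b_j, i+j=7
  -5*-5=25
  4*-1=-4
  -4*6=-24
  3*-2=-6
  -7*-9=63
  3*3=9
Sum=63


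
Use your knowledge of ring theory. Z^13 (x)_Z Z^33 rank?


rank(M(x)N) = rank(M)*rank(N)
13*33 = 429


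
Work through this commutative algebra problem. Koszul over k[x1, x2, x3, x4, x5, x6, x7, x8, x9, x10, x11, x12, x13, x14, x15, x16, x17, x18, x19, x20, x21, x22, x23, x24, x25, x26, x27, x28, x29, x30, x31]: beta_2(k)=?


C(n,i)=C(31,2)=465
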